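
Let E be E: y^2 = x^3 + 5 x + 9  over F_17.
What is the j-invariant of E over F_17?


Delta = -16(4 a^3 + 27 b^2) mod 17 = 1
-1728 * (4 a)^3 = -1728 * (4*5)^3 mod 17 = 9
j = 9 * 1^(-1) mod 17 = 9

j = 9 (mod 17)


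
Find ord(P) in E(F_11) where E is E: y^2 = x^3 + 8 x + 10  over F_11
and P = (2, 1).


Compute successive multiples of P until we hit O:
  1P = (2, 1)
  2P = (8, 5)
  3P = (10, 1)
  4P = (10, 10)
  5P = (8, 6)
  6P = (2, 10)
  7P = O

ord(P) = 7


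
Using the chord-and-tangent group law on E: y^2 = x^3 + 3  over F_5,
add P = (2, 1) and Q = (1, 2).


P != Q, so use the chord formula.
s = (y2 - y1) / (x2 - x1) = (1) / (4) mod 5 = 4
x3 = s^2 - x1 - x2 mod 5 = 4^2 - 2 - 1 = 3
y3 = s (x1 - x3) - y1 mod 5 = 4 * (2 - 3) - 1 = 0

P + Q = (3, 0)


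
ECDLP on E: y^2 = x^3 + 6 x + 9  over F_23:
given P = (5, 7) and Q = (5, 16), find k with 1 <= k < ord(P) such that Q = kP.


Enumerate multiples of P until we hit Q = (5, 16):
  1P = (5, 7)
  2P = (2, 12)
  3P = (6, 10)
  4P = (21, 14)
  5P = (21, 9)
  6P = (6, 13)
  7P = (2, 11)
  8P = (5, 16)
Match found at i = 8.

k = 8


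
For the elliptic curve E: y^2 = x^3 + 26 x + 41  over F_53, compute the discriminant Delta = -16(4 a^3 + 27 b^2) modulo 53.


4 a^3 + 27 b^2 = 4*26^3 + 27*41^2 = 70304 + 45387 = 115691
Delta = -16 * (115691) = -1851056
Delta mod 53 = 22

Delta = 22 (mod 53)


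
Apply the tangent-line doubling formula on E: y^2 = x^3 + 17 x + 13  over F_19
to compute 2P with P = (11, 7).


Doubling: s = (3 x1^2 + a) / (2 y1)
s = (3*11^2 + 17) / (2*7) mod 19 = 0
x3 = s^2 - 2 x1 mod 19 = 0^2 - 2*11 = 16
y3 = s (x1 - x3) - y1 mod 19 = 0 * (11 - 16) - 7 = 12

2P = (16, 12)


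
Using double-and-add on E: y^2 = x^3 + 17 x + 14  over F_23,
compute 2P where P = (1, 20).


k = 2 = 10_2 (binary, LSB first: 01)
Double-and-add from P = (1, 20):
  bit 0 = 0: acc unchanged = O
  bit 1 = 1: acc = O + (4, 13) = (4, 13)

2P = (4, 13)


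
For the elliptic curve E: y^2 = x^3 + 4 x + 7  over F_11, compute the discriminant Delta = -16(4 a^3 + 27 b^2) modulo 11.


4 a^3 + 27 b^2 = 4*4^3 + 27*7^2 = 256 + 1323 = 1579
Delta = -16 * (1579) = -25264
Delta mod 11 = 3

Delta = 3 (mod 11)


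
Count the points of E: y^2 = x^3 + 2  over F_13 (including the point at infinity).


For each x in F_13, count y with y^2 = x^3 + 0 x + 2 mod 13:
  x = 1: RHS = 3, y in [4, 9]  -> 2 point(s)
  x = 2: RHS = 10, y in [6, 7]  -> 2 point(s)
  x = 3: RHS = 3, y in [4, 9]  -> 2 point(s)
  x = 4: RHS = 1, y in [1, 12]  -> 2 point(s)
  x = 5: RHS = 10, y in [6, 7]  -> 2 point(s)
  x = 6: RHS = 10, y in [6, 7]  -> 2 point(s)
  x = 9: RHS = 3, y in [4, 9]  -> 2 point(s)
  x = 10: RHS = 1, y in [1, 12]  -> 2 point(s)
  x = 12: RHS = 1, y in [1, 12]  -> 2 point(s)
Affine points: 18. Add the point at infinity: total = 19.

#E(F_13) = 19


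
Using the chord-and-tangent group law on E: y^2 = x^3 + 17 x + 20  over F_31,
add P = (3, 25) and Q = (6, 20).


P != Q, so use the chord formula.
s = (y2 - y1) / (x2 - x1) = (26) / (3) mod 31 = 19
x3 = s^2 - x1 - x2 mod 31 = 19^2 - 3 - 6 = 11
y3 = s (x1 - x3) - y1 mod 31 = 19 * (3 - 11) - 25 = 9

P + Q = (11, 9)


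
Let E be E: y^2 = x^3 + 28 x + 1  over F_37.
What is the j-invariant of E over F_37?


Delta = -16(4 a^3 + 27 b^2) mod 37 = 11
-1728 * (4 a)^3 = -1728 * (4*28)^3 mod 37 = 11
j = 11 * 11^(-1) mod 37 = 1

j = 1 (mod 37)


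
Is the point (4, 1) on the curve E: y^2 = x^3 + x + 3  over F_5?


Check whether y^2 = x^3 + 1 x + 3 (mod 5) for (x, y) = (4, 1).
LHS: y^2 = 1^2 mod 5 = 1
RHS: x^3 + 1 x + 3 = 4^3 + 1*4 + 3 mod 5 = 1
LHS = RHS

Yes, on the curve


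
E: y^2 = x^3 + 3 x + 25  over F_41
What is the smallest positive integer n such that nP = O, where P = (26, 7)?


Compute successive multiples of P until we hit O:
  1P = (26, 7)
  2P = (40, 12)
  3P = (36, 7)
  4P = (20, 34)
  5P = (5, 1)
  6P = (31, 15)
  7P = (21, 1)
  8P = (2, 30)
  ... (continuing to 37P)
  37P = O

ord(P) = 37


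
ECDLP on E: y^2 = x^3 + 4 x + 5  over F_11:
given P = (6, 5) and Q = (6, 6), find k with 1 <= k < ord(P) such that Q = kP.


Enumerate multiples of P until we hit Q = (6, 6):
  1P = (6, 5)
  2P = (3, 0)
  3P = (6, 6)
Match found at i = 3.

k = 3


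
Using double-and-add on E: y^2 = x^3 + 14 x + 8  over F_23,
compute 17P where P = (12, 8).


k = 17 = 10001_2 (binary, LSB first: 10001)
Double-and-add from P = (12, 8):
  bit 0 = 1: acc = O + (12, 8) = (12, 8)
  bit 1 = 0: acc unchanged = (12, 8)
  bit 2 = 0: acc unchanged = (12, 8)
  bit 3 = 0: acc unchanged = (12, 8)
  bit 4 = 1: acc = (12, 8) + (13, 8) = (21, 15)

17P = (21, 15)


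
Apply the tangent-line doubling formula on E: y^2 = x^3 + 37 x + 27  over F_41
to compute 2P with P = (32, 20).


Doubling: s = (3 x1^2 + a) / (2 y1)
s = (3*32^2 + 37) / (2*20) mod 41 = 7
x3 = s^2 - 2 x1 mod 41 = 7^2 - 2*32 = 26
y3 = s (x1 - x3) - y1 mod 41 = 7 * (32 - 26) - 20 = 22

2P = (26, 22)


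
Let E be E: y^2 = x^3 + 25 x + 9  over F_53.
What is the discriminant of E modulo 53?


4 a^3 + 27 b^2 = 4*25^3 + 27*9^2 = 62500 + 2187 = 64687
Delta = -16 * (64687) = -1034992
Delta mod 53 = 45

Delta = 45 (mod 53)


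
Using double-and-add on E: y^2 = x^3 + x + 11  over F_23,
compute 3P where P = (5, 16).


k = 3 = 11_2 (binary, LSB first: 11)
Double-and-add from P = (5, 16):
  bit 0 = 1: acc = O + (5, 16) = (5, 16)
  bit 1 = 1: acc = (5, 16) + (19, 14) = (7, 4)

3P = (7, 4)


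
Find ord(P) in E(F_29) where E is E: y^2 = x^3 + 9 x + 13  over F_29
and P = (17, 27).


Compute successive multiples of P until we hit O:
  1P = (17, 27)
  2P = (19, 5)
  3P = (27, 25)
  4P = (21, 26)
  5P = (11, 15)
  6P = (5, 26)
  7P = (6, 15)
  8P = (0, 10)
  ... (continuing to 36P)
  36P = O

ord(P) = 36


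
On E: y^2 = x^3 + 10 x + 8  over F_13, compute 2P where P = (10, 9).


Doubling: s = (3 x1^2 + a) / (2 y1)
s = (3*10^2 + 10) / (2*9) mod 13 = 10
x3 = s^2 - 2 x1 mod 13 = 10^2 - 2*10 = 2
y3 = s (x1 - x3) - y1 mod 13 = 10 * (10 - 2) - 9 = 6

2P = (2, 6)


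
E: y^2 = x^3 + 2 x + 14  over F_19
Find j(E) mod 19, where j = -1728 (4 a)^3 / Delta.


Delta = -16(4 a^3 + 27 b^2) mod 19 = 12
-1728 * (4 a)^3 = -1728 * (4*2)^3 mod 19 = 18
j = 18 * 12^(-1) mod 19 = 11

j = 11 (mod 19)


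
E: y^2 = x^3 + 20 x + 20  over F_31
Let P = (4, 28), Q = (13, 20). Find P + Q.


P != Q, so use the chord formula.
s = (y2 - y1) / (x2 - x1) = (23) / (9) mod 31 = 6
x3 = s^2 - x1 - x2 mod 31 = 6^2 - 4 - 13 = 19
y3 = s (x1 - x3) - y1 mod 31 = 6 * (4 - 19) - 28 = 6

P + Q = (19, 6)


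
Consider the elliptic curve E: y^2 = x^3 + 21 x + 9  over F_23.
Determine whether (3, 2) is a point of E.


Check whether y^2 = x^3 + 21 x + 9 (mod 23) for (x, y) = (3, 2).
LHS: y^2 = 2^2 mod 23 = 4
RHS: x^3 + 21 x + 9 = 3^3 + 21*3 + 9 mod 23 = 7
LHS != RHS

No, not on the curve


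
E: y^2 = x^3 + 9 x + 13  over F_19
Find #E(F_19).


For each x in F_19, count y with y^2 = x^3 + 9 x + 13 mod 19:
  x = 1: RHS = 4, y in [2, 17]  -> 2 point(s)
  x = 2: RHS = 1, y in [1, 18]  -> 2 point(s)
  x = 6: RHS = 17, y in [6, 13]  -> 2 point(s)
  x = 7: RHS = 1, y in [1, 18]  -> 2 point(s)
  x = 9: RHS = 6, y in [5, 14]  -> 2 point(s)
  x = 10: RHS = 1, y in [1, 18]  -> 2 point(s)
  x = 12: RHS = 6, y in [5, 14]  -> 2 point(s)
  x = 13: RHS = 9, y in [3, 16]  -> 2 point(s)
  x = 16: RHS = 16, y in [4, 15]  -> 2 point(s)
  x = 17: RHS = 6, y in [5, 14]  -> 2 point(s)
Affine points: 20. Add the point at infinity: total = 21.

#E(F_19) = 21


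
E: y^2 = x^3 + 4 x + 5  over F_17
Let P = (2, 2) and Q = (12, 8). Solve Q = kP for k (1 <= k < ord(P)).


Enumerate multiples of P until we hit Q = (12, 8):
  1P = (2, 2)
  2P = (12, 9)
  3P = (4, 0)
  4P = (12, 8)
Match found at i = 4.

k = 4


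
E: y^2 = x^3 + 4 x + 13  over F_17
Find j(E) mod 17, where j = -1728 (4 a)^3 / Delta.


Delta = -16(4 a^3 + 27 b^2) mod 17 = 8
-1728 * (4 a)^3 = -1728 * (4*4)^3 mod 17 = 11
j = 11 * 8^(-1) mod 17 = 12

j = 12 (mod 17)


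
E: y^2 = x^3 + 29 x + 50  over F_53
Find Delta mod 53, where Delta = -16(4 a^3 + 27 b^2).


4 a^3 + 27 b^2 = 4*29^3 + 27*50^2 = 97556 + 67500 = 165056
Delta = -16 * (165056) = -2640896
Delta mod 53 = 41

Delta = 41 (mod 53)


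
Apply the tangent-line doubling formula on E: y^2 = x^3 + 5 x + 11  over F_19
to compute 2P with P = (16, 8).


Doubling: s = (3 x1^2 + a) / (2 y1)
s = (3*16^2 + 5) / (2*8) mod 19 = 2
x3 = s^2 - 2 x1 mod 19 = 2^2 - 2*16 = 10
y3 = s (x1 - x3) - y1 mod 19 = 2 * (16 - 10) - 8 = 4

2P = (10, 4)


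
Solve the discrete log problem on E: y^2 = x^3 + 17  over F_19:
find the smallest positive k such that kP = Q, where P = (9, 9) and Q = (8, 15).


Enumerate multiples of P until we hit Q = (8, 15):
  1P = (9, 9)
  2P = (17, 16)
  3P = (0, 6)
  4P = (8, 4)
  5P = (8, 15)
Match found at i = 5.

k = 5


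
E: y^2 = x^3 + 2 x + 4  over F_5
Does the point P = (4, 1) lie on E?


Check whether y^2 = x^3 + 2 x + 4 (mod 5) for (x, y) = (4, 1).
LHS: y^2 = 1^2 mod 5 = 1
RHS: x^3 + 2 x + 4 = 4^3 + 2*4 + 4 mod 5 = 1
LHS = RHS

Yes, on the curve


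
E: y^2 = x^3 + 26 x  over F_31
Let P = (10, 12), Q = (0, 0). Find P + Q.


P != Q, so use the chord formula.
s = (y2 - y1) / (x2 - x1) = (19) / (21) mod 31 = 26
x3 = s^2 - x1 - x2 mod 31 = 26^2 - 10 - 0 = 15
y3 = s (x1 - x3) - y1 mod 31 = 26 * (10 - 15) - 12 = 13

P + Q = (15, 13)


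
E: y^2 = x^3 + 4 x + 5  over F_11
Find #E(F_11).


For each x in F_11, count y with y^2 = x^3 + 4 x + 5 mod 11:
  x = 0: RHS = 5, y in [4, 7]  -> 2 point(s)
  x = 3: RHS = 0, y in [0]  -> 1 point(s)
  x = 6: RHS = 3, y in [5, 6]  -> 2 point(s)
  x = 9: RHS = 0, y in [0]  -> 1 point(s)
  x = 10: RHS = 0, y in [0]  -> 1 point(s)
Affine points: 7. Add the point at infinity: total = 8.

#E(F_11) = 8


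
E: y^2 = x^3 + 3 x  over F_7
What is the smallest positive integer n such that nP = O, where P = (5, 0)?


Compute successive multiples of P until we hit O:
  1P = (5, 0)
  2P = O

ord(P) = 2


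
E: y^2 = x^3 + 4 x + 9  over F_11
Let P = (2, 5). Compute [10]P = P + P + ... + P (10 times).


k = 10 = 1010_2 (binary, LSB first: 0101)
Double-and-add from P = (2, 5):
  bit 0 = 0: acc unchanged = O
  bit 1 = 1: acc = O + (10, 2) = (10, 2)
  bit 2 = 0: acc unchanged = (10, 2)
  bit 3 = 1: acc = (10, 2) + (8, 6) = (8, 5)

10P = (8, 5)


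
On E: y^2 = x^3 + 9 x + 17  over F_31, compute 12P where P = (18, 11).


k = 12 = 1100_2 (binary, LSB first: 0011)
Double-and-add from P = (18, 11):
  bit 0 = 0: acc unchanged = O
  bit 1 = 0: acc unchanged = O
  bit 2 = 1: acc = O + (30, 10) = (30, 10)
  bit 3 = 1: acc = (30, 10) + (16, 17) = (24, 18)

12P = (24, 18)


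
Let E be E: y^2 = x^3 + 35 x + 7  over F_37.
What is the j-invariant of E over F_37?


Delta = -16(4 a^3 + 27 b^2) mod 37 = 27
-1728 * (4 a)^3 = -1728 * (4*35)^3 mod 37 = 29
j = 29 * 27^(-1) mod 37 = 23

j = 23 (mod 37)


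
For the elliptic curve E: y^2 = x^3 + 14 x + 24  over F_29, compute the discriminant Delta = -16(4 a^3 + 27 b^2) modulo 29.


4 a^3 + 27 b^2 = 4*14^3 + 27*24^2 = 10976 + 15552 = 26528
Delta = -16 * (26528) = -424448
Delta mod 29 = 25

Delta = 25 (mod 29)


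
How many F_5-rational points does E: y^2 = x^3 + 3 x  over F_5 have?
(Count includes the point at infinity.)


For each x in F_5, count y with y^2 = x^3 + 3 x + 0 mod 5:
  x = 0: RHS = 0, y in [0]  -> 1 point(s)
  x = 1: RHS = 4, y in [2, 3]  -> 2 point(s)
  x = 2: RHS = 4, y in [2, 3]  -> 2 point(s)
  x = 3: RHS = 1, y in [1, 4]  -> 2 point(s)
  x = 4: RHS = 1, y in [1, 4]  -> 2 point(s)
Affine points: 9. Add the point at infinity: total = 10.

#E(F_5) = 10


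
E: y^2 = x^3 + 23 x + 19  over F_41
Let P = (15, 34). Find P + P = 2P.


Doubling: s = (3 x1^2 + a) / (2 y1)
s = (3*15^2 + 23) / (2*34) mod 41 = 38
x3 = s^2 - 2 x1 mod 41 = 38^2 - 2*15 = 20
y3 = s (x1 - x3) - y1 mod 41 = 38 * (15 - 20) - 34 = 22

2P = (20, 22)


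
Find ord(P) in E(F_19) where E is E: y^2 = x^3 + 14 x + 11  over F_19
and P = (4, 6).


Compute successive multiples of P until we hit O:
  1P = (4, 6)
  2P = (15, 10)
  3P = (5, 4)
  4P = (14, 14)
  5P = (10, 12)
  6P = (6, 11)
  7P = (1, 11)
  8P = (2, 16)
  ... (continuing to 25P)
  25P = O

ord(P) = 25


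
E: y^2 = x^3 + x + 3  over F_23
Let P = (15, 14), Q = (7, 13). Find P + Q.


P != Q, so use the chord formula.
s = (y2 - y1) / (x2 - x1) = (22) / (15) mod 23 = 3
x3 = s^2 - x1 - x2 mod 23 = 3^2 - 15 - 7 = 10
y3 = s (x1 - x3) - y1 mod 23 = 3 * (15 - 10) - 14 = 1

P + Q = (10, 1)


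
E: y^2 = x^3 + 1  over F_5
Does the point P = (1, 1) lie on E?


Check whether y^2 = x^3 + 0 x + 1 (mod 5) for (x, y) = (1, 1).
LHS: y^2 = 1^2 mod 5 = 1
RHS: x^3 + 0 x + 1 = 1^3 + 0*1 + 1 mod 5 = 2
LHS != RHS

No, not on the curve


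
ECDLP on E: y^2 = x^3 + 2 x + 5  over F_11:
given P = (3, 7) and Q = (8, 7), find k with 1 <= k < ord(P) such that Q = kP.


Enumerate multiples of P until we hit Q = (8, 7):
  1P = (3, 7)
  2P = (8, 7)
Match found at i = 2.

k = 2


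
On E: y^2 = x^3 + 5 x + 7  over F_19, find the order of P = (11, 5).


Compute successive multiples of P until we hit O:
  1P = (11, 5)
  2P = (3, 12)
  3P = (12, 3)
  4P = (0, 11)
  5P = (5, 9)
  6P = (14, 16)
  7P = (18, 1)
  8P = (7, 9)
  ... (continuing to 21P)
  21P = O

ord(P) = 21


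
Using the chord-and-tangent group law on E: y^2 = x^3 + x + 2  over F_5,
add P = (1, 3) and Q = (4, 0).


P != Q, so use the chord formula.
s = (y2 - y1) / (x2 - x1) = (2) / (3) mod 5 = 4
x3 = s^2 - x1 - x2 mod 5 = 4^2 - 1 - 4 = 1
y3 = s (x1 - x3) - y1 mod 5 = 4 * (1 - 1) - 3 = 2

P + Q = (1, 2)


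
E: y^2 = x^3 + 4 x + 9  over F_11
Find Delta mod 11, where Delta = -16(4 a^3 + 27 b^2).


4 a^3 + 27 b^2 = 4*4^3 + 27*9^2 = 256 + 2187 = 2443
Delta = -16 * (2443) = -39088
Delta mod 11 = 6

Delta = 6 (mod 11)


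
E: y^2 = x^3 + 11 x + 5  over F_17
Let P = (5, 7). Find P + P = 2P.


Doubling: s = (3 x1^2 + a) / (2 y1)
s = (3*5^2 + 11) / (2*7) mod 17 = 11
x3 = s^2 - 2 x1 mod 17 = 11^2 - 2*5 = 9
y3 = s (x1 - x3) - y1 mod 17 = 11 * (5 - 9) - 7 = 0

2P = (9, 0)


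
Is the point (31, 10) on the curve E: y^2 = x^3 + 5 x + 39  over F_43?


Check whether y^2 = x^3 + 5 x + 39 (mod 43) for (x, y) = (31, 10).
LHS: y^2 = 10^2 mod 43 = 14
RHS: x^3 + 5 x + 39 = 31^3 + 5*31 + 39 mod 43 = 14
LHS = RHS

Yes, on the curve


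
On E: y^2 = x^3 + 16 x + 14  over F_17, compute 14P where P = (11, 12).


k = 14 = 1110_2 (binary, LSB first: 0111)
Double-and-add from P = (11, 12):
  bit 0 = 0: acc unchanged = O
  bit 1 = 1: acc = O + (8, 12) = (8, 12)
  bit 2 = 1: acc = (8, 12) + (10, 16) = (3, 15)
  bit 3 = 1: acc = (3, 15) + (5, 10) = (11, 5)

14P = (11, 5)


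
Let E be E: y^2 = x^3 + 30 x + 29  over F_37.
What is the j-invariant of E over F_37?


Delta = -16(4 a^3 + 27 b^2) mod 37 = 2
-1728 * (4 a)^3 = -1728 * (4*30)^3 mod 37 = 27
j = 27 * 2^(-1) mod 37 = 32

j = 32 (mod 37)


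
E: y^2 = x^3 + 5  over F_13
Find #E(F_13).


For each x in F_13, count y with y^2 = x^3 + 0 x + 5 mod 13:
  x = 2: RHS = 0, y in [0]  -> 1 point(s)
  x = 4: RHS = 4, y in [2, 11]  -> 2 point(s)
  x = 5: RHS = 0, y in [0]  -> 1 point(s)
  x = 6: RHS = 0, y in [0]  -> 1 point(s)
  x = 7: RHS = 10, y in [6, 7]  -> 2 point(s)
  x = 8: RHS = 10, y in [6, 7]  -> 2 point(s)
  x = 10: RHS = 4, y in [2, 11]  -> 2 point(s)
  x = 11: RHS = 10, y in [6, 7]  -> 2 point(s)
  x = 12: RHS = 4, y in [2, 11]  -> 2 point(s)
Affine points: 15. Add the point at infinity: total = 16.

#E(F_13) = 16


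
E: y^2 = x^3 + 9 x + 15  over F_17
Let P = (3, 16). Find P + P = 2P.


Doubling: s = (3 x1^2 + a) / (2 y1)
s = (3*3^2 + 9) / (2*16) mod 17 = 16
x3 = s^2 - 2 x1 mod 17 = 16^2 - 2*3 = 12
y3 = s (x1 - x3) - y1 mod 17 = 16 * (3 - 12) - 16 = 10

2P = (12, 10)


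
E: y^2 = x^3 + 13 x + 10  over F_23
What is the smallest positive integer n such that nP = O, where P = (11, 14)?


Compute successive multiples of P until we hit O:
  1P = (11, 14)
  2P = (10, 6)
  3P = (20, 6)
  4P = (5, 19)
  5P = (16, 17)
  6P = (12, 13)
  7P = (1, 22)
  8P = (19, 20)
  ... (continuing to 19P)
  19P = O

ord(P) = 19


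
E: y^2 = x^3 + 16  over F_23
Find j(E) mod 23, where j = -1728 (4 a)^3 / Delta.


Delta = -16(4 a^3 + 27 b^2) mod 23 = 15
-1728 * (4 a)^3 = -1728 * (4*0)^3 mod 23 = 0
j = 0 * 15^(-1) mod 23 = 0

j = 0 (mod 23)


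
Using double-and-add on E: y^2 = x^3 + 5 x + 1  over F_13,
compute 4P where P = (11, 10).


k = 4 = 100_2 (binary, LSB first: 001)
Double-and-add from P = (11, 10):
  bit 0 = 0: acc unchanged = O
  bit 1 = 0: acc unchanged = O
  bit 2 = 1: acc = O + (6, 0) = (6, 0)

4P = (6, 0)


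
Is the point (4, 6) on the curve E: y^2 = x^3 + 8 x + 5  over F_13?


Check whether y^2 = x^3 + 8 x + 5 (mod 13) for (x, y) = (4, 6).
LHS: y^2 = 6^2 mod 13 = 10
RHS: x^3 + 8 x + 5 = 4^3 + 8*4 + 5 mod 13 = 10
LHS = RHS

Yes, on the curve


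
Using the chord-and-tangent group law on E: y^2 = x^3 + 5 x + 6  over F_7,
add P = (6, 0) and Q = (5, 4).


P != Q, so use the chord formula.
s = (y2 - y1) / (x2 - x1) = (4) / (6) mod 7 = 3
x3 = s^2 - x1 - x2 mod 7 = 3^2 - 6 - 5 = 5
y3 = s (x1 - x3) - y1 mod 7 = 3 * (6 - 5) - 0 = 3

P + Q = (5, 3)


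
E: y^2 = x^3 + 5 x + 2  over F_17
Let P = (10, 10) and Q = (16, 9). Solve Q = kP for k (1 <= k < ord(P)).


Enumerate multiples of P until we hit Q = (16, 9):
  1P = (10, 10)
  2P = (16, 9)
Match found at i = 2.

k = 2


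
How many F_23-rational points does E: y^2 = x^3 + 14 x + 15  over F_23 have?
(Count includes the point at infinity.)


For each x in F_23, count y with y^2 = x^3 + 14 x + 15 mod 23:
  x = 5: RHS = 3, y in [7, 16]  -> 2 point(s)
  x = 6: RHS = 16, y in [4, 19]  -> 2 point(s)
  x = 8: RHS = 18, y in [8, 15]  -> 2 point(s)
  x = 12: RHS = 2, y in [5, 18]  -> 2 point(s)
  x = 13: RHS = 2, y in [5, 18]  -> 2 point(s)
  x = 15: RHS = 12, y in [9, 14]  -> 2 point(s)
  x = 18: RHS = 4, y in [2, 21]  -> 2 point(s)
  x = 21: RHS = 2, y in [5, 18]  -> 2 point(s)
  x = 22: RHS = 0, y in [0]  -> 1 point(s)
Affine points: 17. Add the point at infinity: total = 18.

#E(F_23) = 18


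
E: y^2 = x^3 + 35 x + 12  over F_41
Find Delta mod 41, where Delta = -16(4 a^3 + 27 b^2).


4 a^3 + 27 b^2 = 4*35^3 + 27*12^2 = 171500 + 3888 = 175388
Delta = -16 * (175388) = -2806208
Delta mod 41 = 37

Delta = 37 (mod 41)


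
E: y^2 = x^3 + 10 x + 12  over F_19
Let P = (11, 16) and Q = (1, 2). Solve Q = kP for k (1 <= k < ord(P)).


Enumerate multiples of P until we hit Q = (1, 2):
  1P = (11, 16)
  2P = (1, 2)
Match found at i = 2.

k = 2


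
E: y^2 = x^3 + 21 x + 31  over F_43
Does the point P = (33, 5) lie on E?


Check whether y^2 = x^3 + 21 x + 31 (mod 43) for (x, y) = (33, 5).
LHS: y^2 = 5^2 mod 43 = 25
RHS: x^3 + 21 x + 31 = 33^3 + 21*33 + 31 mod 43 = 25
LHS = RHS

Yes, on the curve


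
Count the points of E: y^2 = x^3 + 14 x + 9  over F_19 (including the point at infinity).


For each x in F_19, count y with y^2 = x^3 + 14 x + 9 mod 19:
  x = 0: RHS = 9, y in [3, 16]  -> 2 point(s)
  x = 1: RHS = 5, y in [9, 10]  -> 2 point(s)
  x = 2: RHS = 7, y in [8, 11]  -> 2 point(s)
  x = 6: RHS = 5, y in [9, 10]  -> 2 point(s)
  x = 8: RHS = 6, y in [5, 14]  -> 2 point(s)
  x = 9: RHS = 9, y in [3, 16]  -> 2 point(s)
  x = 10: RHS = 9, y in [3, 16]  -> 2 point(s)
  x = 12: RHS = 5, y in [9, 10]  -> 2 point(s)
  x = 14: RHS = 4, y in [2, 17]  -> 2 point(s)
  x = 16: RHS = 16, y in [4, 15]  -> 2 point(s)
  x = 17: RHS = 11, y in [7, 12]  -> 2 point(s)
Affine points: 22. Add the point at infinity: total = 23.

#E(F_19) = 23


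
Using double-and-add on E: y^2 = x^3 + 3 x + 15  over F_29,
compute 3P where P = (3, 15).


k = 3 = 11_2 (binary, LSB first: 11)
Double-and-add from P = (3, 15):
  bit 0 = 1: acc = O + (3, 15) = (3, 15)
  bit 1 = 1: acc = (3, 15) + (24, 22) = (15, 10)

3P = (15, 10)


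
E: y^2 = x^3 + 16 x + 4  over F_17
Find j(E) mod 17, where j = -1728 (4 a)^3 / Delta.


Delta = -16(4 a^3 + 27 b^2) mod 17 = 3
-1728 * (4 a)^3 = -1728 * (4*16)^3 mod 17 = 7
j = 7 * 3^(-1) mod 17 = 8

j = 8 (mod 17)


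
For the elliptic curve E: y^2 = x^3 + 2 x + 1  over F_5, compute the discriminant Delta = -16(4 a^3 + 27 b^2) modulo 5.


4 a^3 + 27 b^2 = 4*2^3 + 27*1^2 = 32 + 27 = 59
Delta = -16 * (59) = -944
Delta mod 5 = 1

Delta = 1 (mod 5)


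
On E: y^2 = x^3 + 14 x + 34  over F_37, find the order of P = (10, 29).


Compute successive multiples of P until we hit O:
  1P = (10, 29)
  2P = (20, 10)
  3P = (28, 20)
  4P = (27, 35)
  5P = (16, 32)
  6P = (2, 12)
  7P = (22, 1)
  8P = (31, 20)
  ... (continuing to 34P)
  34P = O

ord(P) = 34


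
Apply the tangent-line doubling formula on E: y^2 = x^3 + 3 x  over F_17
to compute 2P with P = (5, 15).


Doubling: s = (3 x1^2 + a) / (2 y1)
s = (3*5^2 + 3) / (2*15) mod 17 = 6
x3 = s^2 - 2 x1 mod 17 = 6^2 - 2*5 = 9
y3 = s (x1 - x3) - y1 mod 17 = 6 * (5 - 9) - 15 = 12

2P = (9, 12)


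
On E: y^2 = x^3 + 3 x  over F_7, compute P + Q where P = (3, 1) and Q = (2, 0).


P != Q, so use the chord formula.
s = (y2 - y1) / (x2 - x1) = (6) / (6) mod 7 = 1
x3 = s^2 - x1 - x2 mod 7 = 1^2 - 3 - 2 = 3
y3 = s (x1 - x3) - y1 mod 7 = 1 * (3 - 3) - 1 = 6

P + Q = (3, 6)


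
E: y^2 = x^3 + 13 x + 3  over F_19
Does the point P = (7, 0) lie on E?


Check whether y^2 = x^3 + 13 x + 3 (mod 19) for (x, y) = (7, 0).
LHS: y^2 = 0^2 mod 19 = 0
RHS: x^3 + 13 x + 3 = 7^3 + 13*7 + 3 mod 19 = 0
LHS = RHS

Yes, on the curve


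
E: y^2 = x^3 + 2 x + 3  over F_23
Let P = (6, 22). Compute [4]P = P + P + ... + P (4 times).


k = 4 = 100_2 (binary, LSB first: 001)
Double-and-add from P = (6, 22):
  bit 0 = 0: acc unchanged = O
  bit 1 = 0: acc unchanged = O
  bit 2 = 1: acc = O + (8, 18) = (8, 18)

4P = (8, 18)


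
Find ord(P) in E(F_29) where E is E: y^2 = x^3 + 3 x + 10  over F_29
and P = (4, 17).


Compute successive multiples of P until we hit O:
  1P = (4, 17)
  2P = (16, 23)
  3P = (2, 13)
  4P = (27, 24)
  5P = (5, 18)
  6P = (21, 24)
  7P = (13, 10)
  8P = (28, 21)
  ... (continuing to 29P)
  29P = O

ord(P) = 29


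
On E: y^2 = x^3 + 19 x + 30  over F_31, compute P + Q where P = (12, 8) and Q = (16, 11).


P != Q, so use the chord formula.
s = (y2 - y1) / (x2 - x1) = (3) / (4) mod 31 = 24
x3 = s^2 - x1 - x2 mod 31 = 24^2 - 12 - 16 = 21
y3 = s (x1 - x3) - y1 mod 31 = 24 * (12 - 21) - 8 = 24

P + Q = (21, 24)


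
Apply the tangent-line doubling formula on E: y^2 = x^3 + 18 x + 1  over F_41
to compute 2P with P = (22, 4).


Doubling: s = (3 x1^2 + a) / (2 y1)
s = (3*22^2 + 18) / (2*4) mod 41 = 30
x3 = s^2 - 2 x1 mod 41 = 30^2 - 2*22 = 36
y3 = s (x1 - x3) - y1 mod 41 = 30 * (22 - 36) - 4 = 27

2P = (36, 27)


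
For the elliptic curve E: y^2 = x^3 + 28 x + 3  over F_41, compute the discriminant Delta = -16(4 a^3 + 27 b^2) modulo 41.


4 a^3 + 27 b^2 = 4*28^3 + 27*3^2 = 87808 + 243 = 88051
Delta = -16 * (88051) = -1408816
Delta mod 41 = 26

Delta = 26 (mod 41)


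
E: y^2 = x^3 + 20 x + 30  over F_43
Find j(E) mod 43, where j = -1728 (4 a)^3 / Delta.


Delta = -16(4 a^3 + 27 b^2) mod 43 = 7
-1728 * (4 a)^3 = -1728 * (4*20)^3 mod 43 = 8
j = 8 * 7^(-1) mod 43 = 38

j = 38 (mod 43)


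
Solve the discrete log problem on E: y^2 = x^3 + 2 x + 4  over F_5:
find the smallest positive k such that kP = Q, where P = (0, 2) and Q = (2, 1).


Enumerate multiples of P until we hit Q = (2, 1):
  1P = (0, 2)
  2P = (4, 1)
  3P = (2, 1)
Match found at i = 3.

k = 3


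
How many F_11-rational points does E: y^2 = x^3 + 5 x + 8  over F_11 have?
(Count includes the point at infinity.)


For each x in F_11, count y with y^2 = x^3 + 5 x + 8 mod 11:
  x = 1: RHS = 3, y in [5, 6]  -> 2 point(s)
  x = 2: RHS = 4, y in [2, 9]  -> 2 point(s)
  x = 4: RHS = 4, y in [2, 9]  -> 2 point(s)
  x = 5: RHS = 4, y in [2, 9]  -> 2 point(s)
  x = 6: RHS = 1, y in [1, 10]  -> 2 point(s)
  x = 7: RHS = 1, y in [1, 10]  -> 2 point(s)
  x = 9: RHS = 1, y in [1, 10]  -> 2 point(s)
Affine points: 14. Add the point at infinity: total = 15.

#E(F_11) = 15


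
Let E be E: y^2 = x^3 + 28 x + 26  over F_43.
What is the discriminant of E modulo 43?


4 a^3 + 27 b^2 = 4*28^3 + 27*26^2 = 87808 + 18252 = 106060
Delta = -16 * (106060) = -1696960
Delta mod 43 = 35

Delta = 35 (mod 43)


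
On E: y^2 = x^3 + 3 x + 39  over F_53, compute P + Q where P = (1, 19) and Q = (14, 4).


P != Q, so use the chord formula.
s = (y2 - y1) / (x2 - x1) = (38) / (13) mod 53 = 7
x3 = s^2 - x1 - x2 mod 53 = 7^2 - 1 - 14 = 34
y3 = s (x1 - x3) - y1 mod 53 = 7 * (1 - 34) - 19 = 15

P + Q = (34, 15)


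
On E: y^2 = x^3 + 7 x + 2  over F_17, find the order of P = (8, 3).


Compute successive multiples of P until we hit O:
  1P = (8, 3)
  2P = (5, 3)
  3P = (4, 14)
  4P = (3, 13)
  5P = (10, 1)
  6P = (0, 6)
  7P = (11, 13)
  8P = (11, 4)
  ... (continuing to 15P)
  15P = O

ord(P) = 15


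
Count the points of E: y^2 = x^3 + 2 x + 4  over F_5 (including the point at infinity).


For each x in F_5, count y with y^2 = x^3 + 2 x + 4 mod 5:
  x = 0: RHS = 4, y in [2, 3]  -> 2 point(s)
  x = 2: RHS = 1, y in [1, 4]  -> 2 point(s)
  x = 4: RHS = 1, y in [1, 4]  -> 2 point(s)
Affine points: 6. Add the point at infinity: total = 7.

#E(F_5) = 7


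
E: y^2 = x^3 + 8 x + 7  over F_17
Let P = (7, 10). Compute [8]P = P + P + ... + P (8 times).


k = 8 = 1000_2 (binary, LSB first: 0001)
Double-and-add from P = (7, 10):
  bit 0 = 0: acc unchanged = O
  bit 1 = 0: acc unchanged = O
  bit 2 = 0: acc unchanged = O
  bit 3 = 1: acc = O + (16, 10) = (16, 10)

8P = (16, 10)


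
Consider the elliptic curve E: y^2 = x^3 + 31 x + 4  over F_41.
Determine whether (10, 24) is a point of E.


Check whether y^2 = x^3 + 31 x + 4 (mod 41) for (x, y) = (10, 24).
LHS: y^2 = 24^2 mod 41 = 2
RHS: x^3 + 31 x + 4 = 10^3 + 31*10 + 4 mod 41 = 2
LHS = RHS

Yes, on the curve


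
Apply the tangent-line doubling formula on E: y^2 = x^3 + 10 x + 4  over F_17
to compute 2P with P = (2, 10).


Doubling: s = (3 x1^2 + a) / (2 y1)
s = (3*2^2 + 10) / (2*10) mod 17 = 13
x3 = s^2 - 2 x1 mod 17 = 13^2 - 2*2 = 12
y3 = s (x1 - x3) - y1 mod 17 = 13 * (2 - 12) - 10 = 13

2P = (12, 13)


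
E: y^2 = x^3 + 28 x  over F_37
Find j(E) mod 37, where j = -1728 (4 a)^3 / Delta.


Delta = -16(4 a^3 + 27 b^2) mod 37 = 36
-1728 * (4 a)^3 = -1728 * (4*28)^3 mod 37 = 11
j = 11 * 36^(-1) mod 37 = 26

j = 26 (mod 37)


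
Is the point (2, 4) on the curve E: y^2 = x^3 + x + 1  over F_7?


Check whether y^2 = x^3 + 1 x + 1 (mod 7) for (x, y) = (2, 4).
LHS: y^2 = 4^2 mod 7 = 2
RHS: x^3 + 1 x + 1 = 2^3 + 1*2 + 1 mod 7 = 4
LHS != RHS

No, not on the curve


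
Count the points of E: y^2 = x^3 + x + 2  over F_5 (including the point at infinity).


For each x in F_5, count y with y^2 = x^3 + 1 x + 2 mod 5:
  x = 1: RHS = 4, y in [2, 3]  -> 2 point(s)
  x = 4: RHS = 0, y in [0]  -> 1 point(s)
Affine points: 3. Add the point at infinity: total = 4.

#E(F_5) = 4


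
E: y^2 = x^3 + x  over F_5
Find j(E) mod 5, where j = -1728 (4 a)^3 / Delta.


Delta = -16(4 a^3 + 27 b^2) mod 5 = 1
-1728 * (4 a)^3 = -1728 * (4*1)^3 mod 5 = 3
j = 3 * 1^(-1) mod 5 = 3

j = 3 (mod 5)


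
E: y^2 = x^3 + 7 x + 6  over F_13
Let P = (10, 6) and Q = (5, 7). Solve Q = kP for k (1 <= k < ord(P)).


Enumerate multiples of P until we hit Q = (5, 7):
  1P = (10, 6)
  2P = (5, 6)
  3P = (11, 7)
  4P = (6, 11)
  5P = (1, 12)
  6P = (1, 1)
  7P = (6, 2)
  8P = (11, 6)
  9P = (5, 7)
Match found at i = 9.

k = 9


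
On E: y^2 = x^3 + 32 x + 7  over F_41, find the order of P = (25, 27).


Compute successive multiples of P until we hit O:
  1P = (25, 27)
  2P = (30, 28)
  3P = (9, 9)
  4P = (23, 6)
  5P = (11, 38)
  6P = (28, 31)
  7P = (8, 23)
  8P = (16, 33)
  ... (continuing to 23P)
  23P = O

ord(P) = 23


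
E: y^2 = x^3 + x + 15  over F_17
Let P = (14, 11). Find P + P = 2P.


Doubling: s = (3 x1^2 + a) / (2 y1)
s = (3*14^2 + 1) / (2*11) mod 17 = 9
x3 = s^2 - 2 x1 mod 17 = 9^2 - 2*14 = 2
y3 = s (x1 - x3) - y1 mod 17 = 9 * (14 - 2) - 11 = 12

2P = (2, 12)


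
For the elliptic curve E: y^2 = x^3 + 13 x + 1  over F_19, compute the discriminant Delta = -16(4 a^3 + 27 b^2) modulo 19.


4 a^3 + 27 b^2 = 4*13^3 + 27*1^2 = 8788 + 27 = 8815
Delta = -16 * (8815) = -141040
Delta mod 19 = 16

Delta = 16 (mod 19)


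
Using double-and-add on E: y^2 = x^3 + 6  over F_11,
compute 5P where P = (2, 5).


k = 5 = 101_2 (binary, LSB first: 101)
Double-and-add from P = (2, 5):
  bit 0 = 1: acc = O + (2, 5) = (2, 5)
  bit 1 = 0: acc unchanged = (2, 5)
  bit 2 = 1: acc = (2, 5) + (4, 9) = (9, 3)

5P = (9, 3)


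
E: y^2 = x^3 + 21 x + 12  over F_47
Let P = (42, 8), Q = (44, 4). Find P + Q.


P != Q, so use the chord formula.
s = (y2 - y1) / (x2 - x1) = (43) / (2) mod 47 = 45
x3 = s^2 - x1 - x2 mod 47 = 45^2 - 42 - 44 = 12
y3 = s (x1 - x3) - y1 mod 47 = 45 * (42 - 12) - 8 = 26

P + Q = (12, 26)


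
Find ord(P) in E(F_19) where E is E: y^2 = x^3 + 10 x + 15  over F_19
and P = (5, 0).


Compute successive multiples of P until we hit O:
  1P = (5, 0)
  2P = O

ord(P) = 2


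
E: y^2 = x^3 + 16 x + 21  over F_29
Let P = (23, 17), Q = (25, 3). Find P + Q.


P != Q, so use the chord formula.
s = (y2 - y1) / (x2 - x1) = (15) / (2) mod 29 = 22
x3 = s^2 - x1 - x2 mod 29 = 22^2 - 23 - 25 = 1
y3 = s (x1 - x3) - y1 mod 29 = 22 * (23 - 1) - 17 = 3

P + Q = (1, 3)


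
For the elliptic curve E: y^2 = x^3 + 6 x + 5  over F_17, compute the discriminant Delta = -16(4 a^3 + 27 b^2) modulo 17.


4 a^3 + 27 b^2 = 4*6^3 + 27*5^2 = 864 + 675 = 1539
Delta = -16 * (1539) = -24624
Delta mod 17 = 9

Delta = 9 (mod 17)


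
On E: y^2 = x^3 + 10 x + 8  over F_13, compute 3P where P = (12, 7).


k = 3 = 11_2 (binary, LSB first: 11)
Double-and-add from P = (12, 7):
  bit 0 = 1: acc = O + (12, 7) = (12, 7)
  bit 1 = 1: acc = (12, 7) + (2, 6) = (2, 7)

3P = (2, 7)


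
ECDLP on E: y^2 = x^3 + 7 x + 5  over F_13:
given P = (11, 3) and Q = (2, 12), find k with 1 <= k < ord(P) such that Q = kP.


Enumerate multiples of P until we hit Q = (2, 12):
  1P = (11, 3)
  2P = (5, 3)
  3P = (10, 10)
  4P = (2, 12)
Match found at i = 4.

k = 4


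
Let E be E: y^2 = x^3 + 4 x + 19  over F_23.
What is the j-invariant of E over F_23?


Delta = -16(4 a^3 + 27 b^2) mod 23 = 9
-1728 * (4 a)^3 = -1728 * (4*4)^3 mod 23 = 17
j = 17 * 9^(-1) mod 23 = 7

j = 7 (mod 23)


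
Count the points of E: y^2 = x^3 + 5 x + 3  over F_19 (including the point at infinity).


For each x in F_19, count y with y^2 = x^3 + 5 x + 3 mod 19:
  x = 1: RHS = 9, y in [3, 16]  -> 2 point(s)
  x = 3: RHS = 7, y in [8, 11]  -> 2 point(s)
  x = 4: RHS = 11, y in [7, 12]  -> 2 point(s)
  x = 5: RHS = 1, y in [1, 18]  -> 2 point(s)
  x = 7: RHS = 1, y in [1, 18]  -> 2 point(s)
  x = 8: RHS = 4, y in [2, 17]  -> 2 point(s)
  x = 9: RHS = 17, y in [6, 13]  -> 2 point(s)
  x = 12: RHS = 5, y in [9, 10]  -> 2 point(s)
  x = 13: RHS = 4, y in [2, 17]  -> 2 point(s)
  x = 14: RHS = 5, y in [9, 10]  -> 2 point(s)
  x = 17: RHS = 4, y in [2, 17]  -> 2 point(s)
  x = 18: RHS = 16, y in [4, 15]  -> 2 point(s)
Affine points: 24. Add the point at infinity: total = 25.

#E(F_19) = 25


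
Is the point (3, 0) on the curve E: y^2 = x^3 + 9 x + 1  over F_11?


Check whether y^2 = x^3 + 9 x + 1 (mod 11) for (x, y) = (3, 0).
LHS: y^2 = 0^2 mod 11 = 0
RHS: x^3 + 9 x + 1 = 3^3 + 9*3 + 1 mod 11 = 0
LHS = RHS

Yes, on the curve


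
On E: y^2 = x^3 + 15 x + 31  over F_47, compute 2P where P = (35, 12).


Doubling: s = (3 x1^2 + a) / (2 y1)
s = (3*35^2 + 15) / (2*12) mod 47 = 1
x3 = s^2 - 2 x1 mod 47 = 1^2 - 2*35 = 25
y3 = s (x1 - x3) - y1 mod 47 = 1 * (35 - 25) - 12 = 45

2P = (25, 45)


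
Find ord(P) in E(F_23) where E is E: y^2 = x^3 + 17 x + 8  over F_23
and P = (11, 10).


Compute successive multiples of P until we hit O:
  1P = (11, 10)
  2P = (17, 14)
  3P = (21, 14)
  4P = (16, 11)
  5P = (8, 9)
  6P = (22, 17)
  7P = (2, 2)
  8P = (0, 10)
  ... (continuing to 30P)
  30P = O

ord(P) = 30


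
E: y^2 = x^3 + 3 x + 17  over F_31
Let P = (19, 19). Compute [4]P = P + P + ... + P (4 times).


k = 4 = 100_2 (binary, LSB first: 001)
Double-and-add from P = (19, 19):
  bit 0 = 0: acc unchanged = O
  bit 1 = 0: acc unchanged = O
  bit 2 = 1: acc = O + (12, 18) = (12, 18)

4P = (12, 18)


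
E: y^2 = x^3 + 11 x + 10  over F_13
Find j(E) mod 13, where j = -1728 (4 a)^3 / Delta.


Delta = -16(4 a^3 + 27 b^2) mod 13 = 4
-1728 * (4 a)^3 = -1728 * (4*11)^3 mod 13 = 8
j = 8 * 4^(-1) mod 13 = 2

j = 2 (mod 13)


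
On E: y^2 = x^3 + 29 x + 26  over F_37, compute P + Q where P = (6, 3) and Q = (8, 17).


P != Q, so use the chord formula.
s = (y2 - y1) / (x2 - x1) = (14) / (2) mod 37 = 7
x3 = s^2 - x1 - x2 mod 37 = 7^2 - 6 - 8 = 35
y3 = s (x1 - x3) - y1 mod 37 = 7 * (6 - 35) - 3 = 16

P + Q = (35, 16)


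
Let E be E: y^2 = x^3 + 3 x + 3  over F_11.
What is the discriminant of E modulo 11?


4 a^3 + 27 b^2 = 4*3^3 + 27*3^2 = 108 + 243 = 351
Delta = -16 * (351) = -5616
Delta mod 11 = 5

Delta = 5 (mod 11)


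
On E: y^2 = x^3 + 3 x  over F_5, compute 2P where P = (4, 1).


Doubling: s = (3 x1^2 + a) / (2 y1)
s = (3*4^2 + 3) / (2*1) mod 5 = 3
x3 = s^2 - 2 x1 mod 5 = 3^2 - 2*4 = 1
y3 = s (x1 - x3) - y1 mod 5 = 3 * (4 - 1) - 1 = 3

2P = (1, 3)


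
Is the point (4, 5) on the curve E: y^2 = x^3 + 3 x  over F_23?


Check whether y^2 = x^3 + 3 x + 0 (mod 23) for (x, y) = (4, 5).
LHS: y^2 = 5^2 mod 23 = 2
RHS: x^3 + 3 x + 0 = 4^3 + 3*4 + 0 mod 23 = 7
LHS != RHS

No, not on the curve


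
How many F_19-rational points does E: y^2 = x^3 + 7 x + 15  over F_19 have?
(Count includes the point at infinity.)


For each x in F_19, count y with y^2 = x^3 + 7 x + 15 mod 19:
  x = 1: RHS = 4, y in [2, 17]  -> 2 point(s)
  x = 3: RHS = 6, y in [5, 14]  -> 2 point(s)
  x = 5: RHS = 4, y in [2, 17]  -> 2 point(s)
  x = 6: RHS = 7, y in [8, 11]  -> 2 point(s)
  x = 9: RHS = 9, y in [3, 16]  -> 2 point(s)
  x = 11: RHS = 17, y in [6, 13]  -> 2 point(s)
  x = 13: RHS = 4, y in [2, 17]  -> 2 point(s)
  x = 14: RHS = 7, y in [8, 11]  -> 2 point(s)
  x = 16: RHS = 5, y in [9, 10]  -> 2 point(s)
  x = 18: RHS = 7, y in [8, 11]  -> 2 point(s)
Affine points: 20. Add the point at infinity: total = 21.

#E(F_19) = 21


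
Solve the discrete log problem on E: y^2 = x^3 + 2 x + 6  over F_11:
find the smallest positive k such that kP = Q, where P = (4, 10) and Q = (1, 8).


Enumerate multiples of P until we hit Q = (1, 8):
  1P = (4, 10)
  2P = (1, 3)
  3P = (9, 4)
  4P = (10, 6)
  5P = (6, 6)
  6P = (5, 3)
  7P = (7, 0)
  8P = (5, 8)
  9P = (6, 5)
  10P = (10, 5)
  11P = (9, 7)
  12P = (1, 8)
Match found at i = 12.

k = 12


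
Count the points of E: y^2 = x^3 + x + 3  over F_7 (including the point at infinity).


For each x in F_7, count y with y^2 = x^3 + 1 x + 3 mod 7:
  x = 4: RHS = 1, y in [1, 6]  -> 2 point(s)
  x = 5: RHS = 0, y in [0]  -> 1 point(s)
  x = 6: RHS = 1, y in [1, 6]  -> 2 point(s)
Affine points: 5. Add the point at infinity: total = 6.

#E(F_7) = 6


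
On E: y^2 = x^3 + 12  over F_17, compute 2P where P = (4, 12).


Doubling: s = (3 x1^2 + a) / (2 y1)
s = (3*4^2 + 0) / (2*12) mod 17 = 2
x3 = s^2 - 2 x1 mod 17 = 2^2 - 2*4 = 13
y3 = s (x1 - x3) - y1 mod 17 = 2 * (4 - 13) - 12 = 4

2P = (13, 4)


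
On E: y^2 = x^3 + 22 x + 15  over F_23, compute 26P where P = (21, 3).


k = 26 = 11010_2 (binary, LSB first: 01011)
Double-and-add from P = (21, 3):
  bit 0 = 0: acc unchanged = O
  bit 1 = 1: acc = O + (8, 17) = (8, 17)
  bit 2 = 0: acc unchanged = (8, 17)
  bit 3 = 1: acc = (8, 17) + (14, 10) = (3, 4)
  bit 4 = 1: acc = (3, 4) + (11, 1) = (21, 20)

26P = (21, 20)


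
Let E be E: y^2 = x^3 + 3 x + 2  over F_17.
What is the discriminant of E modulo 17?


4 a^3 + 27 b^2 = 4*3^3 + 27*2^2 = 108 + 108 = 216
Delta = -16 * (216) = -3456
Delta mod 17 = 12

Delta = 12 (mod 17)


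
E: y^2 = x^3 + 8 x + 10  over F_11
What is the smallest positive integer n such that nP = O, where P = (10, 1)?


Compute successive multiples of P until we hit O:
  1P = (10, 1)
  2P = (2, 10)
  3P = (8, 5)
  4P = (8, 6)
  5P = (2, 1)
  6P = (10, 10)
  7P = O

ord(P) = 7


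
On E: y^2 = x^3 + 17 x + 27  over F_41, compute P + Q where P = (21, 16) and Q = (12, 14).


P != Q, so use the chord formula.
s = (y2 - y1) / (x2 - x1) = (39) / (32) mod 41 = 23
x3 = s^2 - x1 - x2 mod 41 = 23^2 - 21 - 12 = 4
y3 = s (x1 - x3) - y1 mod 41 = 23 * (21 - 4) - 16 = 6

P + Q = (4, 6)


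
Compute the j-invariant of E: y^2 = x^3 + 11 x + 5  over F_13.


Delta = -16(4 a^3 + 27 b^2) mod 13 = 8
-1728 * (4 a)^3 = -1728 * (4*11)^3 mod 13 = 8
j = 8 * 8^(-1) mod 13 = 1

j = 1 (mod 13)


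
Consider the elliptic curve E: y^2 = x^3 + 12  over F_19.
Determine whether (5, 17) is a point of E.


Check whether y^2 = x^3 + 0 x + 12 (mod 19) for (x, y) = (5, 17).
LHS: y^2 = 17^2 mod 19 = 4
RHS: x^3 + 0 x + 12 = 5^3 + 0*5 + 12 mod 19 = 4
LHS = RHS

Yes, on the curve


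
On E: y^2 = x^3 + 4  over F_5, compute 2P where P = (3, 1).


Doubling: s = (3 x1^2 + a) / (2 y1)
s = (3*3^2 + 0) / (2*1) mod 5 = 1
x3 = s^2 - 2 x1 mod 5 = 1^2 - 2*3 = 0
y3 = s (x1 - x3) - y1 mod 5 = 1 * (3 - 0) - 1 = 2

2P = (0, 2)


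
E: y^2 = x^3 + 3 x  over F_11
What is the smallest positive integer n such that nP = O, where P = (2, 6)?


Compute successive multiples of P until we hit O:
  1P = (2, 6)
  2P = (1, 9)
  3P = (6, 6)
  4P = (3, 5)
  5P = (7, 10)
  6P = (0, 0)
  7P = (7, 1)
  8P = (3, 6)
  ... (continuing to 12P)
  12P = O

ord(P) = 12


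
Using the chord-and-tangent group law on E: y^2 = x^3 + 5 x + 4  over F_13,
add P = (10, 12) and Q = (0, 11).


P != Q, so use the chord formula.
s = (y2 - y1) / (x2 - x1) = (12) / (3) mod 13 = 4
x3 = s^2 - x1 - x2 mod 13 = 4^2 - 10 - 0 = 6
y3 = s (x1 - x3) - y1 mod 13 = 4 * (10 - 6) - 12 = 4

P + Q = (6, 4)


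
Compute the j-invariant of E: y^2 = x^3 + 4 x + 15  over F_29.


Delta = -16(4 a^3 + 27 b^2) mod 29 = 1
-1728 * (4 a)^3 = -1728 * (4*4)^3 mod 29 = 26
j = 26 * 1^(-1) mod 29 = 26

j = 26 (mod 29)


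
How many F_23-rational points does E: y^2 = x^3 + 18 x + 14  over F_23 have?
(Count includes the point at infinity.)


For each x in F_23, count y with y^2 = x^3 + 18 x + 14 mod 23:
  x = 2: RHS = 12, y in [9, 14]  -> 2 point(s)
  x = 3: RHS = 3, y in [7, 16]  -> 2 point(s)
  x = 4: RHS = 12, y in [9, 14]  -> 2 point(s)
  x = 6: RHS = 16, y in [4, 19]  -> 2 point(s)
  x = 7: RHS = 0, y in [0]  -> 1 point(s)
  x = 8: RHS = 3, y in [7, 16]  -> 2 point(s)
  x = 9: RHS = 8, y in [10, 13]  -> 2 point(s)
  x = 11: RHS = 2, y in [5, 18]  -> 2 point(s)
  x = 12: RHS = 3, y in [7, 16]  -> 2 point(s)
  x = 15: RHS = 2, y in [5, 18]  -> 2 point(s)
  x = 17: RHS = 12, y in [9, 14]  -> 2 point(s)
  x = 18: RHS = 6, y in [11, 12]  -> 2 point(s)
  x = 19: RHS = 16, y in [4, 19]  -> 2 point(s)
  x = 20: RHS = 2, y in [5, 18]  -> 2 point(s)
  x = 21: RHS = 16, y in [4, 19]  -> 2 point(s)
  x = 22: RHS = 18, y in [8, 15]  -> 2 point(s)
Affine points: 31. Add the point at infinity: total = 32.

#E(F_23) = 32


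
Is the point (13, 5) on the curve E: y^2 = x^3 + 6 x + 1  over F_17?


Check whether y^2 = x^3 + 6 x + 1 (mod 17) for (x, y) = (13, 5).
LHS: y^2 = 5^2 mod 17 = 8
RHS: x^3 + 6 x + 1 = 13^3 + 6*13 + 1 mod 17 = 15
LHS != RHS

No, not on the curve


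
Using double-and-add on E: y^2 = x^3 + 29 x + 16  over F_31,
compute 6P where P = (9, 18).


k = 6 = 110_2 (binary, LSB first: 011)
Double-and-add from P = (9, 18):
  bit 0 = 0: acc unchanged = O
  bit 1 = 1: acc = O + (10, 2) = (10, 2)
  bit 2 = 1: acc = (10, 2) + (20, 28) = (9, 13)

6P = (9, 13)


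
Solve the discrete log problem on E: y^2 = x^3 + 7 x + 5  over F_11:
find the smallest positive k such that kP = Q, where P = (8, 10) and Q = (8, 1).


Enumerate multiples of P until we hit Q = (8, 1):
  1P = (8, 10)
  2P = (9, 7)
  3P = (3, 8)
  4P = (5, 0)
  5P = (3, 3)
  6P = (9, 4)
  7P = (8, 1)
Match found at i = 7.

k = 7
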